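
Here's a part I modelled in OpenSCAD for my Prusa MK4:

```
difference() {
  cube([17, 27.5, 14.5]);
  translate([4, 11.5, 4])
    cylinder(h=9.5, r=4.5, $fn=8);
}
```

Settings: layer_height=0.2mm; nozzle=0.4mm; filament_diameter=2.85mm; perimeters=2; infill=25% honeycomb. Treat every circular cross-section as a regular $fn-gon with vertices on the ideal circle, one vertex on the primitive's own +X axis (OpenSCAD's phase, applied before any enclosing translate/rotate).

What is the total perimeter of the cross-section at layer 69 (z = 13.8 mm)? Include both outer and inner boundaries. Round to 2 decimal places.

89.00 mm

At z = 13.8 mm: the cube (footprint 17×27.5) is included at this height (perimeter 89.00 mm); the cylinder at (4, 11.5) does not reach this height (z outside [4, 13.5]); Taking the first minus the rest: none of the subtracted shapes is present at this height, so the 17×27.5 cube is unchanged — boundary = 89.00 mm. Overall, the cross-section is a single solid region. Total boundary length (outer) = 89.00 mm.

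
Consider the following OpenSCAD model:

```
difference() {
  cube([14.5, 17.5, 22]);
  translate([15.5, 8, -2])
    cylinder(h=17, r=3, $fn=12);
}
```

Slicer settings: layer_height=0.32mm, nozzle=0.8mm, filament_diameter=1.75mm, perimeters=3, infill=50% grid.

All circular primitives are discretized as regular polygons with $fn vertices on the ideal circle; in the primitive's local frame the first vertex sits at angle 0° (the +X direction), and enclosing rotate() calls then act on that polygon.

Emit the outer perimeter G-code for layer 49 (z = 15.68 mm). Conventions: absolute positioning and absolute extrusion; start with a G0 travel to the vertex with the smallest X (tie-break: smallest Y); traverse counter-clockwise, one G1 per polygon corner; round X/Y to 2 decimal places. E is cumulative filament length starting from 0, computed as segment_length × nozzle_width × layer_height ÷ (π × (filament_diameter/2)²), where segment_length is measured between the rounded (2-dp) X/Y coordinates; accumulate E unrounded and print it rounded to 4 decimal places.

G0 X0.00 Y0.00 Z15.68
G1 X14.50 Y0.00 E1.5433
G1 X14.50 Y17.50 E3.4058
G1 X0.00 Y17.50 E4.9491
G1 X0.00 Y0.00 E6.8117

At z = 15.68 mm: the cube (footprint 14.5×17.5) is included at this height; the cylinder at (15.5, 8) does not reach this height (z outside [-2, 15]); Subtracting the remaining from the first: none of the subtracted shapes is present at this height, so the 14.5×17.5 cube is unchanged — 1 connected region. The outline is a single polygon with 4 vertices. Extrusion per mm of travel: 0.8 × 0.32 / (π × 0.875²) = 0.106432. Accumulating E over each segment gives final E = 6.8117.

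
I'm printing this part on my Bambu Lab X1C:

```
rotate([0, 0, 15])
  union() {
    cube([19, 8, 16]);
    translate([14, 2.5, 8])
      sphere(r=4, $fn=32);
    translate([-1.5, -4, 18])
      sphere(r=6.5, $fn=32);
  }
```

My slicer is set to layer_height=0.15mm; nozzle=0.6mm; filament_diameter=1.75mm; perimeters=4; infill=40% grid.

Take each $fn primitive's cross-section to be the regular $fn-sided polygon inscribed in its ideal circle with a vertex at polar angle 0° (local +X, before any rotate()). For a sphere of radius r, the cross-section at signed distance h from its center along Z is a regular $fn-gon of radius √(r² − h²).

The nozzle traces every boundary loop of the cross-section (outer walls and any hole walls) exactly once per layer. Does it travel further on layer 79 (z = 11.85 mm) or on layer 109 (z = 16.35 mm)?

layer 79 (z = 11.85 mm)

Layer 79 (z = 11.85): the 19×8 cube contributes its full rectangle (perimeter 54.00 mm); the sphere at (14, 2.5): section is a regular 32-gon, circumradius = √(r²−h²) = √(4²−3.85²) = 1.085 (perimeter = 2·32·1.085·sin(180°/32) = 6.81 mm); the sphere at (-1.5, -4): section is a regular 32-gon, circumradius = √(r²−h²) = √(6.5²−6.15²) = 2.104 (perimeter = 2·32·2.104·sin(180°/32) = 13.20 mm); Merging all regions: the regions partially overlap (shared area 3.68 mm²), so the edge portions inside another operand are dropped and the merged outline is re-measured after clipping — boundary = 67.20 mm; (rotated 15° about Z; rotation is an isometry so areas/perimeters/island counts are preserved). So its perimeter = 67.20 mm. Layer 109 (z = 16.35): the cube is not intersected at this z (z outside [0, 16]); the sphere at (14, 2.5) does not reach this height (|z−center|=8.350 > r=4); the r=6.5 sphere at (-1.5, -4) slices to a regular 32-gon of circumradius 6.287 (√(r²−h²) with h=1.65 from center) (perimeter = 2·32·6.287·sin(180°/32) = 39.44 mm); Merging all regions: only the r=6.5 sphere at (-1.5, -4) is present, so the union is just that shape — boundary = 39.44 mm; (rotated 15° about Z; rotation is an isometry so areas/perimeters/island counts are preserved). So its perimeter = 39.44 mm. Layer 79 is larger (67.20 vs 39.44 mm).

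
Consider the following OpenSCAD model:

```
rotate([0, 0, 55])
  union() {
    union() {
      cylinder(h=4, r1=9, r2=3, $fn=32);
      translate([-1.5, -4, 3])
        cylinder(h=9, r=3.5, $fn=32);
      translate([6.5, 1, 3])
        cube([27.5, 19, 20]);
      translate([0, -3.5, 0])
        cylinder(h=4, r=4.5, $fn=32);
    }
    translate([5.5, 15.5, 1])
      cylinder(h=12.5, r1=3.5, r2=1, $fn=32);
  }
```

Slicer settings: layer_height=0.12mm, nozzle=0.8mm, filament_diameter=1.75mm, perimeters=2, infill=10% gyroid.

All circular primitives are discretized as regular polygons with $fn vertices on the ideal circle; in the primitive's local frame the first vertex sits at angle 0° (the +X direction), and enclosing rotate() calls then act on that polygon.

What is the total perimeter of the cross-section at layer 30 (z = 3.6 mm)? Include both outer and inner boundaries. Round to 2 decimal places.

At z = 3.6 mm: the cone contributes a regular 32-gon of circumradius 3.600 (interpolated between r1=9 and r2=3 at t=0.900) (perimeter = 2·32·3.600·sin(180°/32) = 22.58 mm); the cylinder at (-1.5, -4): section is a regular 32-gon, circumradius r=3.5 (perimeter = 2·32·3.500·sin(180°/32) = 21.96 mm); the cube at (6.5, 1) (footprint 27.5×19) is included at this height (perimeter 93.00 mm); the r=4.5 cylinder at (0, -3.5) contributes a regular 32-gon of circumradius 4.5 (perimeter = 2·32·4.500·sin(180°/32) = 28.23 mm); Combining (union): the regions partially overlap (shared area 59.02 mm²), so the edge portions inside another operand are dropped and the merged outline is re-measured after clipping — boundary = 126.56 mm; the cone at (5.5, 15.5) (r1=3.5→r2=1) has section circumradius 2.980 here — a regular 32-gon (perimeter = 2·32·2.980·sin(180°/32) = 18.69 mm); Combining (union): the regions partially overlap (shared area 8.03 mm²), so the edge portions inside another operand are dropped and the merged outline is re-measured after clipping — boundary = 132.36 mm; (whole slice rotated 55° about Z — lengths, areas and connectivity unchanged). Overall, the cross-section has 2 separate islands. Total boundary length (outer) = 132.36 mm.

132.36 mm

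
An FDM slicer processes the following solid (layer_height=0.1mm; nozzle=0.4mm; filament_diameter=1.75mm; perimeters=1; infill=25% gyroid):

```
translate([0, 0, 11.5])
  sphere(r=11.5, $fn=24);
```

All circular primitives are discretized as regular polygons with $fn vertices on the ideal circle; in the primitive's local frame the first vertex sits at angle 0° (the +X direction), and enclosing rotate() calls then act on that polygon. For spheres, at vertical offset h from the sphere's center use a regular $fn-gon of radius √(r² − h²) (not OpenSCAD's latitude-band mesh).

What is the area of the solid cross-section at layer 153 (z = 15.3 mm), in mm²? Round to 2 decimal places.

At z = 15.3 mm: the r=11.5 sphere slices to a regular 24-gon of circumradius 10.854 (√(r²−h²) with h=3.8 from center) (area = (24/2)·10.854²·sin(360°/24) = 365.90 mm²). Overall, the cross-section is a single solid region. Net area = 365.90 mm².

365.90 mm²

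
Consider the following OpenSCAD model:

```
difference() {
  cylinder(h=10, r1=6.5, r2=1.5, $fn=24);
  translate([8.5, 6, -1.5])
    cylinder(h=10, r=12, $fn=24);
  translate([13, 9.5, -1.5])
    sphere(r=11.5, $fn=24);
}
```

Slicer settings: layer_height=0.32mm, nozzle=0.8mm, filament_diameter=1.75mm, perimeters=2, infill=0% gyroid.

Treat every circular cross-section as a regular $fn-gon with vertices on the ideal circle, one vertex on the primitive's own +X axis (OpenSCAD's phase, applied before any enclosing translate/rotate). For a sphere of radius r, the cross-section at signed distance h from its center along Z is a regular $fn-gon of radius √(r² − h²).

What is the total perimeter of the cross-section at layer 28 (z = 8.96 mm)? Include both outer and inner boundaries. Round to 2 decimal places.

12.66 mm

At z = 8.96 mm: the cone (r1=6.5→r2=1.5) has section circumradius 2.020 here — a regular 24-gon (perimeter = 2·24·2.020·sin(180°/24) = 12.66 mm); the cylinder at (8.5, 6) is absent (z outside [-1.5, 8.5]); the r=11.5 sphere at (13, 9.5) contributes a regular 24-gon of circumradius √(11.5²−10.46²) = 4.779 (perimeter = 2·24·4.779·sin(180°/24) = 29.94 mm); Taking the first minus the rest: starting from the cone, the r=11.5 sphere at (13, 9.5) misses the remaining region (no effect) — boundary = 12.66 mm. Overall, the cross-section is a single solid region. Total boundary length (outer) = 12.66 mm.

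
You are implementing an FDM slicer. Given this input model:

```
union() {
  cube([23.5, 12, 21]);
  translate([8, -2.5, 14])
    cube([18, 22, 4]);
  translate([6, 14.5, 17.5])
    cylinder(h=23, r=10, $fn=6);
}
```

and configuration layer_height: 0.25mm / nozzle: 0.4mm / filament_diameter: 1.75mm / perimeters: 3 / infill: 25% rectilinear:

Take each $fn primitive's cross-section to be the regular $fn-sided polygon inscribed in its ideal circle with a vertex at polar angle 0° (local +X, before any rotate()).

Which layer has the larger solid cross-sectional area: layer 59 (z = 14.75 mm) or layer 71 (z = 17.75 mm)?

Layer 59 (z = 14.75): the 23.5×12 cube contributes its full rectangle (area 282.00 mm²); the cube at (8, -2.5) is present — its section is the full 18×22 rectangle (area 396.00 mm²); the cylinder at (6, 14.5) is absent (z outside [17.5, 40.5]); Taking the union: the regions partially overlap — summed areas 678.00 mm² minus the doubly-counted overlap 186.00 mm² gives 492.00 mm² — area = 492.00 mm². So its area = 492.00 mm². Layer 71 (z = 17.75): the cube (footprint 23.5×12) is included at this height (area 282.00 mm²); the cube at (8, -2.5) is present — its section is the full 18×22 rectangle (area 396.00 mm²); the cylinder at (6, 14.5): section is a regular 6-gon, circumradius r=10 (area = (6/2)·10.000²·sin(360°/6) = 259.81 mm²); Merging all regions: the regions partially overlap — summed areas 937.81 mm² minus the doubly-counted overlap 314.83 mm² gives 622.98 mm² — area = 622.98 mm². So its area = 622.98 mm². Layer 71 is larger (622.98 vs 492.00 mm²).

layer 71 (z = 17.75 mm)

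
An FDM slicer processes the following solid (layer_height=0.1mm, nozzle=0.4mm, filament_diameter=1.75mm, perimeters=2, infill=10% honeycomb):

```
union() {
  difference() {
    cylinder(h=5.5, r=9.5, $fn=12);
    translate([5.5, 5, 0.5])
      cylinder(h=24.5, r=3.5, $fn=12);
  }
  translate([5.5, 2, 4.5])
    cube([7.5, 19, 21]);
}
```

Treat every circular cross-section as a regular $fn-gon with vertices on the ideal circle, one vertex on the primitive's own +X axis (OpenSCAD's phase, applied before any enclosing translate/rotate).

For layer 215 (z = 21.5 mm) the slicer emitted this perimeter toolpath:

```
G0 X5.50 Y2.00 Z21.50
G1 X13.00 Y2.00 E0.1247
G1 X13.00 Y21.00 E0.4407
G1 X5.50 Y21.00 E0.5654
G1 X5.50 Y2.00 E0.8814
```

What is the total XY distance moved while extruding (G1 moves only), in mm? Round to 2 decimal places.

Sum the Euclidean lengths of each G1 segment: total = 53.00 mm.

53.00 mm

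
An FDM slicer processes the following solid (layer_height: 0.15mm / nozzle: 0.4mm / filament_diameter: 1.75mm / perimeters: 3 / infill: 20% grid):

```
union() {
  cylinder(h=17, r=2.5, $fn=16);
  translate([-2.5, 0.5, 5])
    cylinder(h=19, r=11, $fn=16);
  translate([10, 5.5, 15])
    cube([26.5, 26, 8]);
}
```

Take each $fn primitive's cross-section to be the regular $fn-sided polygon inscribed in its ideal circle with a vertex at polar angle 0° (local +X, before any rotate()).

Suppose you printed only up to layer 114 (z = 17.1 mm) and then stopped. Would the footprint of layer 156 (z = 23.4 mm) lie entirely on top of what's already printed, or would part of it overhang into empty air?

Compare the two slices. At z = 17.1: the cylinder is not intersected at this z (z outside [0, 17]); the r=11 cylinder at (-2.5, 0.5) gives a regular 16-gon of circumradius 11 (constant along its height) (area = (16/2)·11.000²·sin(360°/16) = 370.44 mm²); the 26.5×26 cube at (10, 5.5) contributes its full rectangle (area 689.00 mm²); Combining (union): the 2 present regions are separate (no shared area or edge), so areas and boundary lengths simply add and each stays a separate island — area = 1059.44 mm². At z = 23.4: the cylinder is absent (z outside [0, 17]); the r=11 cylinder at (-2.5, 0.5) gives a regular 16-gon of circumradius 11 (constant along its height) (area = (16/2)·11.000²·sin(360°/16) = 370.44 mm²); the cube at (10, 5.5) does not reach this height (z outside [15, 23]); Combining (union): only the r=11 cylinder at (-2.5, 0.5) is present, so the union is just that shape — area = 370.44 mm². Checking containment: the cross-section at z = 23.4 is a subset of the cross-section at z = 17.1.

entirely on top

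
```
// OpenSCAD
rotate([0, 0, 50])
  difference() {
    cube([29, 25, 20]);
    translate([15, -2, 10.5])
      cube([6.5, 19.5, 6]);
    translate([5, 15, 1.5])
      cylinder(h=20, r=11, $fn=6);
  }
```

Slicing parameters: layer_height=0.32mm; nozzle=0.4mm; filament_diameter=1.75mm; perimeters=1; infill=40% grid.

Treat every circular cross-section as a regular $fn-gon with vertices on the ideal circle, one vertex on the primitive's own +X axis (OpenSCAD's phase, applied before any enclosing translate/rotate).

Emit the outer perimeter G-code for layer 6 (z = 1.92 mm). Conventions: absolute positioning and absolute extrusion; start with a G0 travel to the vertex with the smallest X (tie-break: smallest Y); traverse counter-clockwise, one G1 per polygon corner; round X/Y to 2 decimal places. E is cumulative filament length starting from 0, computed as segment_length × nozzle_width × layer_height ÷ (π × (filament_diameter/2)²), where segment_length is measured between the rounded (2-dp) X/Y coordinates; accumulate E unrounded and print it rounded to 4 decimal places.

G0 X-19.15 Y16.07 Z1.92
G1 X-18.79 Y15.77 E0.0249
G1 X-12.04 Y23.81 E0.5836
G1 X-1.21 Y21.90 E1.1688
G1 X2.56 Y11.56 E1.7545
G1 X-4.19 Y3.52 E2.3132
G1 X0.00 Y0.00 E2.6044
G1 X18.64 Y22.22 E4.1478
G1 X-0.51 Y38.28 E5.4778
G1 X-19.15 Y16.07 E7.0209

At z = 1.92 mm: the cube (footprint 29×25) is included at this height; the cube at (15, -2) is not intersected at this z (z outside [10.5, 16.5]); the r=11 cylinder at (5, 15) contributes a regular 6-gon of circumradius 11; After the difference (first − rest): starting from the 29×25 cube, the r=11 cylinder at (5, 15) partially overlaps it — only the 252.45 mm² overlap (of its 314.37 mm²) is removed, clipping the outline — 1 connected region; (whole slice rotated 50° about Z — lengths, areas and connectivity unchanged). The outline is a single polygon with 9 vertices. Extrusion per mm of travel: 0.4 × 0.32 / (π × 0.875²) = 0.053216. Accumulating E over each segment gives final E = 7.0209.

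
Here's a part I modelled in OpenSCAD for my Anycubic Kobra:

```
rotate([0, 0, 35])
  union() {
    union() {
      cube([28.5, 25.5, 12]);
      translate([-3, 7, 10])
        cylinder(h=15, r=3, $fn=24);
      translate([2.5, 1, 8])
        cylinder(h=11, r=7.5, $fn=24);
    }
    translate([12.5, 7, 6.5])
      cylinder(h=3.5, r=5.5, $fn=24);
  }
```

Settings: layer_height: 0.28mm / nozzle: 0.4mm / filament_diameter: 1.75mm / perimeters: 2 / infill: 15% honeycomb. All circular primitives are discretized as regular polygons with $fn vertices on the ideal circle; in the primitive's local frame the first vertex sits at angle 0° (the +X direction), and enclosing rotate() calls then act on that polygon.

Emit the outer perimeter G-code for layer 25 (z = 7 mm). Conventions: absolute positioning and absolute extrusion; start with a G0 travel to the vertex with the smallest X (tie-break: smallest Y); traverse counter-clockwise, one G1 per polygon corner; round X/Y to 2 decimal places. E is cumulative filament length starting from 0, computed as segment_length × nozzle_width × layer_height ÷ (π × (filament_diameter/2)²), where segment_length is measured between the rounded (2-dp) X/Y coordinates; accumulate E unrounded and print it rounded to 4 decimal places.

G0 X-14.63 Y20.89 Z7.00
G1 X0.00 Y0.00 E1.1876
G1 X23.35 Y16.35 E2.5149
G1 X8.72 Y37.24 E3.7024
G1 X-14.63 Y20.89 E5.0297

At z = 7 mm: the 28.5×25.5 cube contributes its full rectangle; the cylinder at (-3, 7) does not reach this height (z outside [10, 25]); the cylinder at (2.5, 1) does not reach this height (z outside [8, 19]); Taking the union: only the 28.5×25.5 cube is present, so the union is just that shape — 1 connected region; the r=5.5 cylinder at (12.5, 7) gives a regular 24-gon of circumradius 5.5 (constant along its height); Taking the union: the r=5.5 cylinder at (12.5, 7) lies entirely inside the result so far, so the union is just the result so far — 1 connected region; (rotated 35° about Z; rotation is an isometry so areas/perimeters/island counts are preserved). The outline is a single polygon with 4 vertices. Extrusion per mm of travel: 0.4 × 0.28 / (π × 0.875²) = 0.046564. Accumulating E over each segment gives final E = 5.0297.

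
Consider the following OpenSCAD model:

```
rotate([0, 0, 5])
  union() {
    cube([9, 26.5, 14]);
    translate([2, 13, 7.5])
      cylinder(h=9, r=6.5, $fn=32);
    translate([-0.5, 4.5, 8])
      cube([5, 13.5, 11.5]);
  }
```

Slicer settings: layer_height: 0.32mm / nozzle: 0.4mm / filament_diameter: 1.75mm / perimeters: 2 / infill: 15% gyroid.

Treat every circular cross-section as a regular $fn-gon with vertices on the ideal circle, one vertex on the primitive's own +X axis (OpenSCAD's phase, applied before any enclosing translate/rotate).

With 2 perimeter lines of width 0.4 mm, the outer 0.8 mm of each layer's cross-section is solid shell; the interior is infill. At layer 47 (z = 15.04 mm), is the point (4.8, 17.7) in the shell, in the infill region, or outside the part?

shell

At z = 15.04 mm: the cube is absent (z outside [0, 14]); the r=6.5 cylinder at (2, 13) contributes a regular 32-gon of circumradius 6.5; the 5×13.5 cube at (-0.5, 4.5) contributes its full rectangle; Taking the union: the regions partially overlap (shared area 56.57 mm²), so overlapping operands fuse into one piece — 1 connected region; (rotated 5° about Z; rotation is an isometry so areas/perimeters/island counts are preserved). Overall, the cross-section is a single solid region. Undo the 5° rotation: the query point maps to (6.324, 17.214) in the un-rotated model frame. The nearest boundary edge runs (6.60, 17.60)→(7.40, 16.61); distance from the point to it = 0.45 mm. The point is inside the cross-section, 0.45 mm from the nearest boundary — within the 0.8 mm shell band (2 × 0.4).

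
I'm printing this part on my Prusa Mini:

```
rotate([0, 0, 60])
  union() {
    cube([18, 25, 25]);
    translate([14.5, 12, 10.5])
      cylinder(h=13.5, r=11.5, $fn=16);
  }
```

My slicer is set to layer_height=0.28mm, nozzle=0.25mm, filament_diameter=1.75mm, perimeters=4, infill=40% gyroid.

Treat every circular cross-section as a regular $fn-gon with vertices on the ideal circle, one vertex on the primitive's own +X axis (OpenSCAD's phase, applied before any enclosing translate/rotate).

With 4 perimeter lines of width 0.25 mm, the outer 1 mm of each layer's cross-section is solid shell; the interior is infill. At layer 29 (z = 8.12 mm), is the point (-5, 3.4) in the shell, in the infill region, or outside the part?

At z = 8.12 mm: the cube is present — its section is the full 18×25 rectangle; the cylinder at (14.5, 12) is not intersected at this z (z outside [10.5, 24]); Merging all regions: only the 18×25 cube is present, so the union is just that shape — 1 connected region; (rotated 60° about Z; rotation is an isometry so areas/perimeters/island counts are preserved). Overall, the cross-section is a single solid region. Undo the 60° rotation: the query point maps to (0.444, 6.030) in the un-rotated model frame. The nearest boundary edge runs (0.00, 25.00)→(0.00, 0.00); distance from the point to it = 0.44 mm. The point is inside the cross-section, 0.44 mm from the nearest boundary — within the 1 mm shell band (4 × 0.25).

shell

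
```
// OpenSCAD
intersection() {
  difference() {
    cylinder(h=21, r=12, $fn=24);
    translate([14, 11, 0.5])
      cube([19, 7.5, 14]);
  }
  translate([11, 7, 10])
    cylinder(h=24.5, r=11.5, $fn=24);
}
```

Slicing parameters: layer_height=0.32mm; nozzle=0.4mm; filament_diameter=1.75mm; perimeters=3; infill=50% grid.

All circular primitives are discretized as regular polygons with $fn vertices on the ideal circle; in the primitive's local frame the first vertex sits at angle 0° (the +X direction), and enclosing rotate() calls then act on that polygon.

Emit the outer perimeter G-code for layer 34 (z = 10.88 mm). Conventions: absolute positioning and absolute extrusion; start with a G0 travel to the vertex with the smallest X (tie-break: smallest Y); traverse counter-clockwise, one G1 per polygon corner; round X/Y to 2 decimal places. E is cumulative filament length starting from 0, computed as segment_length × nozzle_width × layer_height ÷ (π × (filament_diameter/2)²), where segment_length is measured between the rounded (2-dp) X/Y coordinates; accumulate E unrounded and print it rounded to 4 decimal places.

G0 X-0.50 Y7.00 Z10.88
G1 X-0.11 Y4.02 E0.1599
G1 X1.04 Y1.25 E0.3195
G1 X2.87 Y-1.13 E0.4793
G1 X5.25 Y-2.96 E0.6391
G1 X8.02 Y-4.11 E0.7987
G1 X11.00 Y-4.50 E0.9586
G1 X11.01 Y-4.50 E0.9592
G1 X11.59 Y-3.11 E1.0393
G1 X12.00 Y0.00 E1.2062
G1 X11.59 Y3.11 E1.3732
G1 X10.39 Y6.00 E1.5397
G1 X8.49 Y8.49 E1.7064
G1 X6.00 Y10.39 E1.8731
G1 X3.11 Y11.59 E2.0396
G1 X0.69 Y11.91 E2.1695
G1 X-0.11 Y9.98 E2.2807
G1 X-0.50 Y7.00 E2.4406

At z = 10.88 mm: the cylinder: section is a regular 24-gon, circumradius r=12; the 19×7.5 cube at (14, 11) contributes its full rectangle; After the difference (first − rest): starting from the r=12 cylinder, the 19×7.5 cube at (14, 11) misses the remaining region (no effect) — 1 connected region; the r=11.5 cylinder at (11, 7) gives a regular 24-gon of circumradius 11.5 (constant along its height); Keeping only the common overlap: the r=11.5 cylinder at (11, 7) partially overlaps that combined region; clipping to the common part keeps 140.70 mm² — 1 connected region. The outline is a single polygon with 17 vertices. Extrusion per mm of travel: 0.4 × 0.32 / (π × 0.875²) = 0.053216. Accumulating E over each segment gives final E = 2.4406.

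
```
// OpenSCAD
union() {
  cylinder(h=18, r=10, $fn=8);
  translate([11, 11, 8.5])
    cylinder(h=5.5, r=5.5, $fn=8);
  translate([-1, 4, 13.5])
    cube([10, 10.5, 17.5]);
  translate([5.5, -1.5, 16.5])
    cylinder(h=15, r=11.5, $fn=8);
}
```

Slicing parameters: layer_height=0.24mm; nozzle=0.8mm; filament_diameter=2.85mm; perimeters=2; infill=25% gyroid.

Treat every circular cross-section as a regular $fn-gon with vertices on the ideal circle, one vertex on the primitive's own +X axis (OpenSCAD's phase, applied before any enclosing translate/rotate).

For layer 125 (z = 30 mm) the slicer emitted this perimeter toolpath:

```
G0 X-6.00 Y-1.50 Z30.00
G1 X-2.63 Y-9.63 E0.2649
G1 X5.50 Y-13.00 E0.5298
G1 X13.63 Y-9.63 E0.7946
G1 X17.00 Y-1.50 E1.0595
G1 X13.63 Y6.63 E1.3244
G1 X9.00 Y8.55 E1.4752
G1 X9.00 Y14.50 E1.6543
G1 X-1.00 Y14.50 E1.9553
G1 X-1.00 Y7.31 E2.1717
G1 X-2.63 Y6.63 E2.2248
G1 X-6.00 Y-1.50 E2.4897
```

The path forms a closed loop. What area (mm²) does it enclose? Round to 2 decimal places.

Apply the shoelace formula to the sequence of (X, Y) vertices; enclosed area = 430.28 mm².

430.28 mm²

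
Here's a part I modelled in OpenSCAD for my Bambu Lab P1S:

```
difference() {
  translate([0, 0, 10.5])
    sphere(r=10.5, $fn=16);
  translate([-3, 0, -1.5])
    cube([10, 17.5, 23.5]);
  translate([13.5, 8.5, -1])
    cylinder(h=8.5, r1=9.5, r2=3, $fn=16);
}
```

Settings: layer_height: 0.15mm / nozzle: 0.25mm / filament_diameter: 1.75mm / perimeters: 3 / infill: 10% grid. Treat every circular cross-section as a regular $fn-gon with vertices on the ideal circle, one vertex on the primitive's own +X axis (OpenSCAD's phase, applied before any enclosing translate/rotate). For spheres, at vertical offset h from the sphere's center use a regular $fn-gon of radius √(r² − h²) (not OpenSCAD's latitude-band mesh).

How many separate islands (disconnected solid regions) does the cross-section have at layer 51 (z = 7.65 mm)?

At z = 7.65 mm: the r=10.5 sphere slices to a regular 16-gon of circumradius 10.106 (√(r²−h²) with h=2.85 from center); the 10×17.5 cube at (-3, 0) contributes its full rectangle; the cone at (13.5, 8.5) is not intersected at this z (z outside [-1, 7.5]); After the difference (first − rest): starting from the r=10.5 sphere, the 10×17.5 cube at (-3, 0) partially overlaps it — only the 92.99 mm² overlap (of its 175.00 mm²) is removed, clipping the outline — 1 connected region. Overall, the cross-section is a single solid region. Island count = 1.

1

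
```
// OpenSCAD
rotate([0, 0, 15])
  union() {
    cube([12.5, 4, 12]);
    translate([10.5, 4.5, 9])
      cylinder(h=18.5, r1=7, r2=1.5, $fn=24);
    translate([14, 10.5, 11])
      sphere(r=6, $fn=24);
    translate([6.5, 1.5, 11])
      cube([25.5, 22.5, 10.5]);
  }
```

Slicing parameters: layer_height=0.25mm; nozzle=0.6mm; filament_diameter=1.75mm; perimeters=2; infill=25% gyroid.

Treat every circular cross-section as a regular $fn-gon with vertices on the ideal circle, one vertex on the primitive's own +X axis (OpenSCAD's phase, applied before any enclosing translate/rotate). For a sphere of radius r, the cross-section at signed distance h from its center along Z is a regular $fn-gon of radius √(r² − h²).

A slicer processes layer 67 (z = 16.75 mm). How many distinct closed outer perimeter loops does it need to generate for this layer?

At z = 16.75 mm: the cube is not intersected at this z (z outside [0, 12]); the cone at (10.5, 4.5) (r1=7→r2=1.5) has section circumradius 4.696 here — a regular 24-gon; the r=6 sphere at (14, 10.5) contributes a regular 24-gon of circumradius √(6²−5.75²) = 1.714; the cube at (6.5, 1.5) (footprint 25.5×22.5) is included at this height; Combining (union): the regions partially overlap (shared area 67.12 mm²), so overlapping operands fuse into one piece — 1 connected region; (rotated 15° about Z; rotation is an isometry so areas/perimeters/island counts are preserved). The result has 1 disconnected region.

1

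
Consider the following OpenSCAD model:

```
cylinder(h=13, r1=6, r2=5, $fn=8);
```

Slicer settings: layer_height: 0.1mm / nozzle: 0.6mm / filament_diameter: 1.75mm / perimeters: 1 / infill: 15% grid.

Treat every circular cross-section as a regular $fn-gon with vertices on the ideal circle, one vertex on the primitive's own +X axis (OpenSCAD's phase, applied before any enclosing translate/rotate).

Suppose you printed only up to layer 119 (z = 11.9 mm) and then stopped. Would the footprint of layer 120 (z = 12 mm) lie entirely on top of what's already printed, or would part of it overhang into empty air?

Compare the two slices. At z = 11.9: the cone (r1=6→r2=5) has section circumradius 5.085 here — a regular 8-gon (area = (8/2)·5.085²·sin(360°/8) = 73.12 mm²). At z = 12: the cone contributes a regular 8-gon of circumradius 5.077 (interpolated between r1=6 and r2=5 at t=0.923) (area = (8/2)·5.077²·sin(360°/8) = 72.90 mm²). Checking containment: the cross-section at z = 12 is a subset of the cross-section at z = 11.9.

entirely on top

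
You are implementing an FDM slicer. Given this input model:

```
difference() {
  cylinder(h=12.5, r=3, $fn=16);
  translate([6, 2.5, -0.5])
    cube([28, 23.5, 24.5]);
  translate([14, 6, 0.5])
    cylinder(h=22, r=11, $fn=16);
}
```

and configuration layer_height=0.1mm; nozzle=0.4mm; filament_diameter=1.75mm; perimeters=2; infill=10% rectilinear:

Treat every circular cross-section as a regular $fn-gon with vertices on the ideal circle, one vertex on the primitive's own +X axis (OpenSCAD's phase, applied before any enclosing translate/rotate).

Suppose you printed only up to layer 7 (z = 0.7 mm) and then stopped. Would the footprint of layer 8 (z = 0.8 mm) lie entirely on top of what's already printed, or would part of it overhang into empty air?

entirely on top

Compare the two slices. At z = 0.7: the r=3 cylinder gives a regular 16-gon of circumradius 3 (constant along its height) (area = (16/2)·3.000²·sin(360°/16) = 27.55 mm²); the cube at (6, 2.5) (footprint 28×23.5) is included at this height (area 658.00 mm²); the r=11 cylinder at (14, 6) gives a regular 16-gon of circumradius 11 (constant along its height) (area = (16/2)·11.000²·sin(360°/16) = 370.44 mm²); After the difference (first − rest): starting from the r=3 cylinder (27.55 mm²), the 28×23.5 cube at (6, 2.5) misses the remaining region (no effect); the r=11 cylinder at (14, 6) misses the remaining region (no effect) — area = 27.55 mm². At z = 0.8: the r=3 cylinder contributes a regular 16-gon of circumradius 3 (area = (16/2)·3.000²·sin(360°/16) = 27.55 mm²); the cube at (6, 2.5) is present — its section is the full 28×23.5 rectangle (area 658.00 mm²); the r=11 cylinder at (14, 6) gives a regular 16-gon of circumradius 11 (constant along its height) (area = (16/2)·11.000²·sin(360°/16) = 370.44 mm²); After the difference (first − rest): starting from the r=3 cylinder (27.55 mm²), the 28×23.5 cube at (6, 2.5) misses the remaining region (no effect); the r=11 cylinder at (14, 6) misses the remaining region (no effect) — area = 27.55 mm². Checking containment: the cross-section at z = 0.8 is a subset of the cross-section at z = 0.7.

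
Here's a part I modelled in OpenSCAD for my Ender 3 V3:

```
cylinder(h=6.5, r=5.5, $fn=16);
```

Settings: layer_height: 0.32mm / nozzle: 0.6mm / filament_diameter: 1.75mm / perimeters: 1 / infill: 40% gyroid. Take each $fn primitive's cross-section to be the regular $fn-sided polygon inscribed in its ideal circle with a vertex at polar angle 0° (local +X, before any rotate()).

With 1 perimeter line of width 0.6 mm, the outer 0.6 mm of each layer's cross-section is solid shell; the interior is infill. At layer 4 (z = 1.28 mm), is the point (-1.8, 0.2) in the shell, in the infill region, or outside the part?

At z = 1.28 mm: the r=5.5 cylinder contributes a regular 16-gon of circumradius 5.5. Overall, the cross-section is a single solid region. The nearest boundary edge runs (-5.08, 2.10)→(-5.50, 0.00); distance from the point to it = 3.59 mm. The point is inside the cross-section and 3.59 mm from the nearest boundary — more than the 0.6 mm shell width (1 × 0.6), so it's in the infill interior.

infill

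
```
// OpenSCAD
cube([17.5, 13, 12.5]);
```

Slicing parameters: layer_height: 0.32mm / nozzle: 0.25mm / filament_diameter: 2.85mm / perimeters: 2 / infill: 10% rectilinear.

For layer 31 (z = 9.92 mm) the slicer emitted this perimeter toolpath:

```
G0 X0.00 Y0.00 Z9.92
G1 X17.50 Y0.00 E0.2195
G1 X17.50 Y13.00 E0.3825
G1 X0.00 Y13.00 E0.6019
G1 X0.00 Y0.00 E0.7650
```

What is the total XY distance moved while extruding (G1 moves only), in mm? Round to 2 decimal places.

Sum the Euclidean lengths of each G1 segment: total = 61.00 mm.

61.00 mm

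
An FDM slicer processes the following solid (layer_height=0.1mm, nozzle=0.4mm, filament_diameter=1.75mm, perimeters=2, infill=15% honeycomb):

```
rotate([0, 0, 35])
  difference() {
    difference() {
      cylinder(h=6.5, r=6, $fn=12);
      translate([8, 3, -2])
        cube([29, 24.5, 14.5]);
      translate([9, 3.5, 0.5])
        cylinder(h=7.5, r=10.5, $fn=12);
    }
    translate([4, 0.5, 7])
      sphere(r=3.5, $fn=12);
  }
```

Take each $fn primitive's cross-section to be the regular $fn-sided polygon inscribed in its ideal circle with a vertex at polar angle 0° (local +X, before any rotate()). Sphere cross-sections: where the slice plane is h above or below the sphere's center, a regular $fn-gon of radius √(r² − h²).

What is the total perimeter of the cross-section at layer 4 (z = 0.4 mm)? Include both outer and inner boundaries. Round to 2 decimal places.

At z = 0.4 mm: the r=6 cylinder contributes a regular 12-gon of circumradius 6 (perimeter = 2·12·6.000·sin(180°/12) = 37.27 mm); the cube at (8, 3) is present — its section is the full 29×24.5 rectangle (perimeter 107.00 mm); the cylinder at (9, 3.5) is not intersected at this z (z outside [0.5, 8]); After the difference (first − rest): starting from the r=6 cylinder, the 29×24.5 cube at (8, 3) misses the remaining region (no effect) — boundary = 37.27 mm; the sphere at (4, 0.5) does not reach this height (|z−center|=6.600 > r=3.5); After the difference (first − rest): none of the subtracted shapes is present at this height, so the result so far is unchanged — boundary = 37.27 mm; (whole slice rotated 35° about Z — lengths, areas and connectivity unchanged). Overall, the cross-section is a single solid region. Total boundary length (outer) = 37.27 mm.

37.27 mm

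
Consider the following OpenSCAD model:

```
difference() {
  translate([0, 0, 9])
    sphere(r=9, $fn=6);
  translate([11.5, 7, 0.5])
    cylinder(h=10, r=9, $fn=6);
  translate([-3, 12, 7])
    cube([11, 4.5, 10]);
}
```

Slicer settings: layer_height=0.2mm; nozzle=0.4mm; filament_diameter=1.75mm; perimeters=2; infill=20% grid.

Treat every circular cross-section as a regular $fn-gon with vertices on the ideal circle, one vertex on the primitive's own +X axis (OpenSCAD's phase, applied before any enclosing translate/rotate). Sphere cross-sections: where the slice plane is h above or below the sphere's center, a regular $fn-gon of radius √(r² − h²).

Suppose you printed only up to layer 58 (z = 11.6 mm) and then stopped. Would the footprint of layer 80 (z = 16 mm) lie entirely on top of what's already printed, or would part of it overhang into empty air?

entirely on top

Compare the two slices. At z = 11.6: the r=9 sphere contributes a regular 6-gon of circumradius √(9²−2.6²) = 8.616 (area = (6/2)·8.616²·sin(360°/6) = 192.88 mm²); the cylinder at (11.5, 7) is not intersected at this z (z outside [0.5, 10.5]); the 11×4.5 cube at (-3, 12) contributes its full rectangle (area 49.50 mm²); After the difference (first − rest): starting from the r=9 sphere (192.88 mm²), the 11×4.5 cube at (-3, 12) misses the remaining region (no effect) — area = 192.88 mm². At z = 16: the r=9 sphere slices to a regular 6-gon of circumradius 5.657 (√(r²−h²) with h=7 from center) (area = (6/2)·5.657²·sin(360°/6) = 83.14 mm²); the cylinder at (11.5, 7) is absent (z outside [0.5, 10.5]); the 11×4.5 cube at (-3, 12) contributes its full rectangle (area 49.50 mm²); Taking the first minus the rest: starting from the r=9 sphere (83.14 mm²), the 11×4.5 cube at (-3, 12) misses the remaining region (no effect) — area = 83.14 mm². Checking containment: the cross-section at z = 16 is a subset of the cross-section at z = 11.6.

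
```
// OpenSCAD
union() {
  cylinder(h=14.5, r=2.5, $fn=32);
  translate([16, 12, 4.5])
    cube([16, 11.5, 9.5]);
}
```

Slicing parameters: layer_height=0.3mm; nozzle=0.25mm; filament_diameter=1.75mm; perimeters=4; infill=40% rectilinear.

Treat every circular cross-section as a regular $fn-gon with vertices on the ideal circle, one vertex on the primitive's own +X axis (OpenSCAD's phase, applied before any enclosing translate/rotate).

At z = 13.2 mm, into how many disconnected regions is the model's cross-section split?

2

At z = 13.2 mm: the cylinder: section is a regular 32-gon, circumradius r=2.5; the cube at (16, 12) is present — its section is the full 16×11.5 rectangle; Merging all regions: the 2 present regions are separate (no shared area or edge), so areas and boundary lengths simply add and each stays a separate island — 2 connected regions. The result has 2 disconnected regions.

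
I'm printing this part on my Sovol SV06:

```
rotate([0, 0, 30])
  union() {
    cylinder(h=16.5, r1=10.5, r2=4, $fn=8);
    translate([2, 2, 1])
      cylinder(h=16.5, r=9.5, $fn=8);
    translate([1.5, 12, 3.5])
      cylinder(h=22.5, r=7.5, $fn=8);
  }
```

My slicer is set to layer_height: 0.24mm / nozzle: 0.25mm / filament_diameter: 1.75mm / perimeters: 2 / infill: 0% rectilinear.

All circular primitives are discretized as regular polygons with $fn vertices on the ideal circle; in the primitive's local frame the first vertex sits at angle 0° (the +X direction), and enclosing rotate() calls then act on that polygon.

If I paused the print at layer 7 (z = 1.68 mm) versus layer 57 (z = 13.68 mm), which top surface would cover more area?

Layer 7 (z = 1.68): the cone (r1=10.5→r2=4) has section circumradius 9.838 here — a regular 8-gon (area = (8/2)·9.838²·sin(360°/8) = 273.76 mm²); the r=9.5 cylinder at (2, 2) gives a regular 8-gon of circumradius 9.5 (constant along its height) (area = (8/2)·9.500²·sin(360°/8) = 255.27 mm²); the cylinder at (1.5, 12) is absent (z outside [3.5, 26]); Combining (union): the regions partially overlap — summed areas 529.03 mm² minus the doubly-counted overlap 211.34 mm² gives 317.69 mm² — area = 317.69 mm²; (rotated 30° about Z; rotation is an isometry so areas/perimeters/island counts are preserved). So its area = 317.69 mm². Layer 57 (z = 13.68): the cone: at t=0.829 of its height the radius interpolates to r₁+(r₂−r₁)t = 5.111, giving a regular 8-gon of that circumradius (area = (8/2)·5.111²·sin(360°/8) = 73.88 mm²); the r=9.5 cylinder at (2, 2) gives a regular 8-gon of circumradius 9.5 (constant along its height) (area = (8/2)·9.500²·sin(360°/8) = 255.27 mm²); the r=7.5 cylinder at (1.5, 12) gives a regular 8-gon of circumradius 7.5 (constant along its height) (area = (8/2)·7.500²·sin(360°/8) = 159.10 mm²); Merging all regions: the regions partially overlap — summed areas 488.25 mm² minus the doubly-counted overlap 127.14 mm² gives 361.10 mm² — area = 361.10 mm²; (rotated 30° about Z; rotation is an isometry so areas/perimeters/island counts are preserved). So its area = 361.10 mm². Layer 57 is larger (361.10 vs 317.69 mm²).

layer 57 (z = 13.68 mm)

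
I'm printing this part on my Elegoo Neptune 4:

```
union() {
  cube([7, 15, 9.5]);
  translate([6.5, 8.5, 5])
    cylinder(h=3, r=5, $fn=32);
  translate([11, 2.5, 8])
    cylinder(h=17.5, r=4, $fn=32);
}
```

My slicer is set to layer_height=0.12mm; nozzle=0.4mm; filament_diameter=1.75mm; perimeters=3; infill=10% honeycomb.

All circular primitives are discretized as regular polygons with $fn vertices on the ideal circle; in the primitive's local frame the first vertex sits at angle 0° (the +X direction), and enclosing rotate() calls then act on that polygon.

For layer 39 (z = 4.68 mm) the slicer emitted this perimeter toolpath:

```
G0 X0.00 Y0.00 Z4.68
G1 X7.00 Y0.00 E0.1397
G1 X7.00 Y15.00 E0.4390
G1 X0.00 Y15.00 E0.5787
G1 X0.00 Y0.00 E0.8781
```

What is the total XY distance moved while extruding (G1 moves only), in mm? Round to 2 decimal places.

44.00 mm

Sum the Euclidean lengths of each G1 segment: total = 44.00 mm.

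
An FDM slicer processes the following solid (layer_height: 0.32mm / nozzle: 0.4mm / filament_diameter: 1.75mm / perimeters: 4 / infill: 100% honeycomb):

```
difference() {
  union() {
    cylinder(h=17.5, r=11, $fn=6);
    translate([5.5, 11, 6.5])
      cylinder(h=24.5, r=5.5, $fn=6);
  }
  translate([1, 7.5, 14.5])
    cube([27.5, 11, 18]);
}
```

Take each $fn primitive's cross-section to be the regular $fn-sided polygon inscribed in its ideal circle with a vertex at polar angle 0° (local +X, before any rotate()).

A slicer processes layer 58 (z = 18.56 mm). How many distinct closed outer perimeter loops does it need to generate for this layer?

At z = 18.56 mm: the cylinder is not intersected at this z (z outside [0, 17.5]); the r=5.5 cylinder at (5.5, 11) gives a regular 6-gon of circumradius 5.5 (constant along its height); Combining (union): only the r=5.5 cylinder at (5.5, 11) is present, so the union is just that shape — 1 connected region; the 27.5×11 cube at (1, 7.5) contributes its full rectangle; After the difference (first − rest): starting from the result so far, the 27.5×11 cube at (1, 7.5) partially overlaps it — only the 68.99 mm² overlap (of its 302.50 mm²) is removed, clipping the outline — 2 connected regions. The result has 2 disconnected regions.

2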